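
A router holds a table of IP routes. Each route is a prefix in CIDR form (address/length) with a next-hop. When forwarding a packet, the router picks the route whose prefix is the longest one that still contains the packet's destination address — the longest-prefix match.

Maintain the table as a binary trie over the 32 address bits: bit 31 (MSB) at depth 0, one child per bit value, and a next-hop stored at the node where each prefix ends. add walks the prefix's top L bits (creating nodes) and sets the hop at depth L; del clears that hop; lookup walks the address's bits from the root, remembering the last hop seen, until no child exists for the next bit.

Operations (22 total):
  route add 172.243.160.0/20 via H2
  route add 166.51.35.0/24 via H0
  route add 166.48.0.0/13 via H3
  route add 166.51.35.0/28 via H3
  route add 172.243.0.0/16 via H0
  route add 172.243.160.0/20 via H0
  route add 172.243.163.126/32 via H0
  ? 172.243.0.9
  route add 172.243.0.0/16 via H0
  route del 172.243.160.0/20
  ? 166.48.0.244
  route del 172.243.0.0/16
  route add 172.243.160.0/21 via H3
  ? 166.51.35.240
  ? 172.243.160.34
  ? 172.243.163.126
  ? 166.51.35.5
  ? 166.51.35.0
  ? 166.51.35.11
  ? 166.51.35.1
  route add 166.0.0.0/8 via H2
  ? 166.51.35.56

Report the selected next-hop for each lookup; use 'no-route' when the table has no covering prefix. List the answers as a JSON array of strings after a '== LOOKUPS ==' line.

Process each operation:
  + 172.243.160.0/20 (H2) depth=20
  + 166.51.35.0/24 (H0) depth=24
  + 166.48.0.0/13 (H3) depth=13
  + 166.51.35.0/28 (H3) depth=28
  + 172.243.0.0/16 (H0) depth=16
  + 172.243.160.0/20 (H0) depth=20
  + 172.243.163.126/32 (H0) depth=32
  Q 172.243.0.9: descend 1010110011110011 ; hops seen [H0] ; pick H0
  + 172.243.0.0/16 (H0) depth=16
  del 172.243.160.0/20 (clear depth 20)
  Q 166.48.0.244: descend 10100110001100 ; hops seen [H3] ; pick H3
  del 172.243.0.0/16 (clear depth 16)
  + 172.243.160.0/21 (H3) depth=21
  Q 166.51.35.240: descend 101001100011001100100011 ; hops seen [H3,H0] ; pick H0
  Q 172.243.160.34: descend 1010110011110011101000 ; hops seen [H3] ; pick H3
  Q 172.243.163.126: descend 10101100111100111010001101111110 ; hops seen [H3,H0] ; pick H0
  Q 166.51.35.5: descend 1010011000110011001000110000 ; hops seen [H3,H0,H3] ; pick H3
  Q 166.51.35.0: descend 1010011000110011001000110000 ; hops seen [H3,H0,H3] ; pick H3
  Q 166.51.35.11: descend 1010011000110011001000110000 ; hops seen [H3,H0,H3] ; pick H3
  Q 166.51.35.1: descend 1010011000110011001000110000 ; hops seen [H3,H0,H3] ; pick H3
  + 166.0.0.0/8 (H2) depth=8
  Q 166.51.35.56: descend 10100110001100110010001100 ; hops seen [H2,H3,H0] ; pick H0

== LOOKUPS ==
["H0","H3","H0","H3","H0","H3","H3","H3","H3","H0"]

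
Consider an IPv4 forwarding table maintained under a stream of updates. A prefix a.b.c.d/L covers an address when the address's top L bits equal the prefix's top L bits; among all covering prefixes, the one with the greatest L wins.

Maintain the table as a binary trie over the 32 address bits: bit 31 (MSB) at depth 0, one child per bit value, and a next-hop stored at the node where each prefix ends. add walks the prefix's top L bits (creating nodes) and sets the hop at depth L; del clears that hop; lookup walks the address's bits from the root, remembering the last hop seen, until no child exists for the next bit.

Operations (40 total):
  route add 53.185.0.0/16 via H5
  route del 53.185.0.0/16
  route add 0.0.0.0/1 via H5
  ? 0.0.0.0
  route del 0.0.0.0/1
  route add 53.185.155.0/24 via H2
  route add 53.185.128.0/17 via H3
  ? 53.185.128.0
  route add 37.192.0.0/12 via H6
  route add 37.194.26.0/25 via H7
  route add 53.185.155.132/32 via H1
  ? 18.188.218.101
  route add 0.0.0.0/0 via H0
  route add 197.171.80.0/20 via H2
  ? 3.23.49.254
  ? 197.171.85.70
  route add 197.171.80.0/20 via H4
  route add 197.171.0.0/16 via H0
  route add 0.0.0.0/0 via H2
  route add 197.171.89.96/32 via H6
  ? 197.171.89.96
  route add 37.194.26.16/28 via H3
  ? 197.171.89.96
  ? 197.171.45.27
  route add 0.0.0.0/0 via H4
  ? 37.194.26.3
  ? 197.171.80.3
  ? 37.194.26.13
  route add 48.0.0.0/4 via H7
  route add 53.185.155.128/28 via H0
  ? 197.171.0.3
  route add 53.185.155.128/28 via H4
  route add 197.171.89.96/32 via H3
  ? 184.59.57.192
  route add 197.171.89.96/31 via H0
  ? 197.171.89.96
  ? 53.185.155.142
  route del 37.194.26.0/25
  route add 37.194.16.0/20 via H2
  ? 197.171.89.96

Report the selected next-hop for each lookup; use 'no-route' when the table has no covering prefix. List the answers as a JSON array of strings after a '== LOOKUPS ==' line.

Trace:
  + 53.185.0.0/16 (H5) depth=16
  del 53.185.0.0/16 (clear depth 16)
  + 0.0.0.0/1 (H5) depth=1
  lookup 0.0.0.0: bits 00 walk d0:-→d1:H5→d2:- -> H5
  del 0.0.0.0/1 (clear depth 1)
  + 53.185.155.0/24 (H2) depth=24
  + 53.185.128.0/17 (H3) depth=17
  lookup 53.185.128.0: bits 0011010110111001100 walk d0:-→d1:-→d2:-→d3:-→d4:-→d5:-→d6:-→d7:-→d8:-→d9:-→d10:-→d11:-→d12:-→d13:-→d14:-→d15:-→d16:-→d17:H3→d18:-→d19:- -> H3
  + 37.192.0.0/12 (H6) depth=12
  + 37.194.26.0/25 (H7) depth=25
  + 53.185.155.132/32 (H1) depth=32
  lookup 18.188.218.101: bits 00 walk d0:-→d1:-→d2:- -> no-route
  + 0.0.0.0/0 (H0) depth=0
  + 197.171.80.0/20 (H2) depth=20
  lookup 3.23.49.254: bits 00 walk d0:H0→d1:-→d2:- -> H0
  lookup 197.171.85.70: bits 11000101101010110101 walk d0:H0→d1:-→d2:-→d3:-→d4:-→d5:-→d6:-→d7:-→d8:-→d9:-→d10:-→d11:-→d12:-→d13:-→d14:-→d15:-→d16:-→d17:-→d18:-→d19:-→d20:H2 -> H2
  + 197.171.80.0/20 (H4) depth=20
  + 197.171.0.0/16 (H0) depth=16
  + 0.0.0.0/0 (H2) depth=0
  + 197.171.89.96/32 (H6) depth=32
  lookup 197.171.89.96: bits 11000101101010110101100101100000 walk d0:H2→d1:-→d2:-→d3:-→d4:-→d5:-→d6:-→d7:-→d8:-→d9:-→d10:-→d11:-→d12:-→d13:-→d14:-→d15:-→d16:H0→d17:-→d18:-→d19:-→d20:H4→d21:-→d22:-→d23:-→d24:-→d25:-→d26:-→d27:-→d28:-→d29:-→d30:-→d31:-→d32:H6 -> H6
  + 37.194.26.16/28 (H3) depth=28
  lookup 197.171.89.96: bits 11000101101010110101100101100000 walk d0:H2→d1:-→d2:-→d3:-→d4:-→d5:-→d6:-→d7:-→d8:-→d9:-→d10:-→d11:-→d12:-→d13:-→d14:-→d15:-→d16:H0→d17:-→d18:-→d19:-→d20:H4→d21:-→d22:-→d23:-→d24:-→d25:-→d26:-→d27:-→d28:-→d29:-→d30:-→d31:-→d32:H6 -> H6
  lookup 197.171.45.27: bits 11000101101010110 walk d0:H2→d1:-→d2:-→d3:-→d4:-→d5:-→d6:-→d7:-→d8:-→d9:-→d10:-→d11:-→d12:-→d13:-→d14:-→d15:-→d16:H0→d17:- -> H0
  + 0.0.0.0/0 (H4) depth=0
  lookup 37.194.26.3: bits 001001011100001000011010000 walk d0:H4→d1:-→d2:-→d3:-→d4:-→d5:-→d6:-→d7:-→d8:-→d9:-→d10:-→d11:-→d12:H6→d13:-→d14:-→d15:-→d16:-→d17:-→d18:-→d19:-→d20:-→d21:-→d22:-→d23:-→d24:-→d25:H7→d26:-→d27:- -> H7
  lookup 197.171.80.3: bits 11000101101010110101 walk d0:H4→d1:-→d2:-→d3:-→d4:-→d5:-→d6:-→d7:-→d8:-→d9:-→d10:-→d11:-→d12:-→d13:-→d14:-→d15:-→d16:H0→d17:-→d18:-→d19:-→d20:H4 -> H4
  lookup 37.194.26.13: bits 001001011100001000011010000 walk d0:H4→d1:-→d2:-→d3:-→d4:-→d5:-→d6:-→d7:-→d8:-→d9:-→d10:-→d11:-→d12:H6→d13:-→d14:-→d15:-→d16:-→d17:-→d18:-→d19:-→d20:-→d21:-→d22:-→d23:-→d24:-→d25:H7→d26:-→d27:- -> H7
  + 48.0.0.0/4 (H7) depth=4
  + 53.185.155.128/28 (H0) depth=28
  lookup 197.171.0.3: bits 11000101101010110 walk d0:H4→d1:-→d2:-→d3:-→d4:-→d5:-→d6:-→d7:-→d8:-→d9:-→d10:-→d11:-→d12:-→d13:-→d14:-→d15:-→d16:H0→d17:- -> H0
  + 53.185.155.128/28 (H4) depth=28
  + 197.171.89.96/32 (H3) depth=32
  lookup 184.59.57.192: bits 1 walk d0:H4→d1:- -> H4
  + 197.171.89.96/31 (H0) depth=31
  lookup 197.171.89.96: bits 11000101101010110101100101100000 walk d0:H4→d1:-→d2:-→d3:-→d4:-→d5:-→d6:-→d7:-→d8:-→d9:-→d10:-→d11:-→d12:-→d13:-→d14:-→d15:-→d16:H0→d17:-→d18:-→d19:-→d20:H4→d21:-→d22:-→d23:-→d24:-→d25:-→d26:-→d27:-→d28:-→d29:-→d30:-→d31:H0→d32:H3 -> H3
  lookup 53.185.155.142: bits 0011010110111001100110111000 walk d0:H4→d1:-→d2:-→d3:-→d4:H7→d5:-→d6:-→d7:-→d8:-→d9:-→d10:-→d11:-→d12:-→d13:-→d14:-→d15:-→d16:-→d17:H3→d18:-→d19:-→d20:-→d21:-→d22:-→d23:-→d24:H2→d25:-→d26:-→d27:-→d28:H4 -> H4
  del 37.194.26.0/25 (clear depth 25)
  + 37.194.16.0/20 (H2) depth=20
  lookup 197.171.89.96: bits 11000101101010110101100101100000 walk d0:H4→d1:-→d2:-→d3:-→d4:-→d5:-→d6:-→d7:-→d8:-→d9:-→d10:-→d11:-→d12:-→d13:-→d14:-→d15:-→d16:H0→d17:-→d18:-→d19:-→d20:H4→d21:-→d22:-→d23:-→d24:-→d25:-→d26:-→d27:-→d28:-→d29:-→d30:-→d31:H0→d32:H3 -> H3

== LOOKUPS ==
["H5","H3","no-route","H0","H2","H6","H6","H0","H7","H4","H7","H0","H4","H3","H4","H3"]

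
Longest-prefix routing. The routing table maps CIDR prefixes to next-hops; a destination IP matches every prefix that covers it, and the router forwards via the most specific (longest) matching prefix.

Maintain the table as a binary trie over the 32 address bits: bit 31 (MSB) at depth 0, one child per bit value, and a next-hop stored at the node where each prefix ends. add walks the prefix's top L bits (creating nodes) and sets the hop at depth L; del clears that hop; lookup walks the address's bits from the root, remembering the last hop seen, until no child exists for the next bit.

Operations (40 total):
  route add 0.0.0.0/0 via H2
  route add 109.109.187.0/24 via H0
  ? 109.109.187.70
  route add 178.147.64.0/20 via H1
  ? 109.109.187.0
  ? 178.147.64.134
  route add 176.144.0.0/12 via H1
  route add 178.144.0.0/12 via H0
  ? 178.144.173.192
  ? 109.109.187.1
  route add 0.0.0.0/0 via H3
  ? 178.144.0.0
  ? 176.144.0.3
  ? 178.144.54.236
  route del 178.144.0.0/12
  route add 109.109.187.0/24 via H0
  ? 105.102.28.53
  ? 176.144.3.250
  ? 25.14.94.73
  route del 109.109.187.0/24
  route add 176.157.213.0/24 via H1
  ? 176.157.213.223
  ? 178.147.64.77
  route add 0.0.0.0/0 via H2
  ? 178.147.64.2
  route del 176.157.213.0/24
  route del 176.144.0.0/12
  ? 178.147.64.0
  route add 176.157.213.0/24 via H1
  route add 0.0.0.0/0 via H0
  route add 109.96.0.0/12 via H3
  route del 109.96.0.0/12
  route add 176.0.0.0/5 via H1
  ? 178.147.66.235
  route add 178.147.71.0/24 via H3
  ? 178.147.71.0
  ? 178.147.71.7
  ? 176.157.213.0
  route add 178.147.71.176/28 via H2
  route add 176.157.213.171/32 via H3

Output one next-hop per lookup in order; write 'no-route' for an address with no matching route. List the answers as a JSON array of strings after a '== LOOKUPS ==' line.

Process each operation:
  add 0.0.0.0/0 -> H2 at depth 0
  add 109.109.187.0/24 -> H0 at depth 24
  lookup 109.109.187.70: bits 011011010110110110111011 walk d0:H2→d1:-→d2:-→d3:-→d4:-→d5:-→d6:-→d7:-→d8:-→d9:-→d10:-→d11:-→d12:-→d13:-→d14:-→d15:-→d16:-→d17:-→d18:-→d19:-→d20:-→d21:-→d22:-→d23:-→d24:H0 -> H0
  add 178.147.64.0/20 -> H1 at depth 20
  lookup 109.109.187.0: bits 011011010110110110111011 walk d0:H2→d1:-→d2:-→d3:-→d4:-→d5:-→d6:-→d7:-→d8:-→d9:-→d10:-→d11:-→d12:-→d13:-→d14:-→d15:-→d16:-→d17:-→d18:-→d19:-→d20:-→d21:-→d22:-→d23:-→d24:H0 -> H0
  lookup 178.147.64.134: bits 10110010100100110100 walk d0:H2→d1:-→d2:-→d3:-→d4:-→d5:-→d6:-→d7:-→d8:-→d9:-→d10:-→d11:-→d12:-→d13:-→d14:-→d15:-→d16:-→d17:-→d18:-→d19:-→d20:H1 -> H1
  add 176.144.0.0/12 -> H1 at depth 12
  add 178.144.0.0/12 -> H0 at depth 12
  lookup 178.144.173.192: bits 10110010100100 walk d0:H2→d1:-→d2:-→d3:-→d4:-→d5:-→d6:-→d7:-→d8:-→d9:-→d10:-→d11:-→d12:H0→d13:-→d14:- -> H0
  lookup 109.109.187.1: bits 011011010110110110111011 walk d0:H2→d1:-→d2:-→d3:-→d4:-→d5:-→d6:-→d7:-→d8:-→d9:-→d10:-→d11:-→d12:-→d13:-→d14:-→d15:-→d16:-→d17:-→d18:-→d19:-→d20:-→d21:-→d22:-→d23:-→d24:H0 -> H0
  add 0.0.0.0/0 -> H3 at depth 0
  lookup 178.144.0.0: bits 10110010100100 walk d0:H3→d1:-→d2:-→d3:-→d4:-→d5:-→d6:-→d7:-→d8:-→d9:-→d10:-→d11:-→d12:H0→d13:-→d14:- -> H0
  lookup 176.144.0.3: bits 101100001001 walk d0:H3→d1:-→d2:-→d3:-→d4:-→d5:-→d6:-→d7:-→d8:-→d9:-→d10:-→d11:-→d12:H1 -> H1
  lookup 178.144.54.236: bits 10110010100100 walk d0:H3→d1:-→d2:-→d3:-→d4:-→d5:-→d6:-→d7:-→d8:-→d9:-→d10:-→d11:-→d12:H0→d13:-→d14:- -> H0
  - 178.144.0.0/12 clear@12
  add 109.109.187.0/24 -> H0 at depth 24
  lookup 105.102.28.53: bits 01101 walk d0:H3→d1:-→d2:-→d3:-→d4:-→d5:- -> H3
  lookup 176.144.3.250: bits 101100001001 walk d0:H3→d1:-→d2:-→d3:-→d4:-→d5:-→d6:-→d7:-→d8:-→d9:-→d10:-→d11:-→d12:H1 -> H1
  lookup 25.14.94.73: bits 0 walk d0:H3→d1:- -> H3
  - 109.109.187.0/24 clear@24
  add 176.157.213.0/24 -> H1 at depth 24
  lookup 176.157.213.223: bits 101100001001110111010101 walk d0:H3→d1:-→d2:-→d3:-→d4:-→d5:-→d6:-→d7:-→d8:-→d9:-→d10:-→d11:-→d12:H1→d13:-→d14:-→d15:-→d16:-→d17:-→d18:-→d19:-→d20:-→d21:-→d22:-→d23:-→d24:H1 -> H1
  lookup 178.147.64.77: bits 10110010100100110100 walk d0:H3→d1:-→d2:-→d3:-→d4:-→d5:-→d6:-→d7:-→d8:-→d9:-→d10:-→d11:-→d12:-→d13:-→d14:-→d15:-→d16:-→d17:-→d18:-→d19:-→d20:H1 -> H1
  add 0.0.0.0/0 -> H2 at depth 0
  lookup 178.147.64.2: bits 10110010100100110100 walk d0:H2→d1:-→d2:-→d3:-→d4:-→d5:-→d6:-→d7:-→d8:-→d9:-→d10:-→d11:-→d12:-→d13:-→d14:-→d15:-→d16:-→d17:-→d18:-→d19:-→d20:H1 -> H1
  - 176.157.213.0/24 clear@24
  - 176.144.0.0/12 clear@12
  lookup 178.147.64.0: bits 10110010100100110100 walk d0:H2→d1:-→d2:-→d3:-→d4:-→d5:-→d6:-→d7:-→d8:-→d9:-→d10:-→d11:-→d12:-→d13:-→d14:-→d15:-→d16:-→d17:-→d18:-→d19:-→d20:H1 -> H1
  add 176.157.213.0/24 -> H1 at depth 24
  add 0.0.0.0/0 -> H0 at depth 0
  add 109.96.0.0/12 -> H3 at depth 12
  - 109.96.0.0/12 clear@12
  add 176.0.0.0/5 -> H1 at depth 5
  lookup 178.147.66.235: bits 10110010100100110100 walk d0:H0→d1:-→d2:-→d3:-→d4:-→d5:H1→d6:-→d7:-→d8:-→d9:-→d10:-→d11:-→d12:-→d13:-→d14:-→d15:-→d16:-→d17:-→d18:-→d19:-→d20:H1 -> H1
  add 178.147.71.0/24 -> H3 at depth 24
  lookup 178.147.71.0: bits 101100101001001101000111 walk d0:H0→d1:-→d2:-→d3:-→d4:-→d5:H1→d6:-→d7:-→d8:-→d9:-→d10:-→d11:-→d12:-→d13:-→d14:-→d15:-→d16:-→d17:-→d18:-→d19:-→d20:H1→d21:-→d22:-→d23:-→d24:H3 -> H3
  lookup 178.147.71.7: bits 101100101001001101000111 walk d0:H0→d1:-→d2:-→d3:-→d4:-→d5:H1→d6:-→d7:-→d8:-→d9:-→d10:-→d11:-→d12:-→d13:-→d14:-→d15:-→d16:-→d17:-→d18:-→d19:-→d20:H1→d21:-→d22:-→d23:-→d24:H3 -> H3
  lookup 176.157.213.0: bits 101100001001110111010101 walk d0:H0→d1:-→d2:-→d3:-→d4:-→d5:H1→d6:-→d7:-→d8:-→d9:-→d10:-→d11:-→d12:-→d13:-→d14:-→d15:-→d16:-→d17:-→d18:-→d19:-→d20:-→d21:-→d22:-→d23:-→d24:H1 -> H1
  add 178.147.71.176/28 -> H2 at depth 28
  add 176.157.213.171/32 -> H3 at depth 32

== LOOKUPS ==
["H0","H0","H1","H0","H0","H0","H1","H0","H3","H1","H3","H1","H1","H1","H1","H1","H3","H3","H1"]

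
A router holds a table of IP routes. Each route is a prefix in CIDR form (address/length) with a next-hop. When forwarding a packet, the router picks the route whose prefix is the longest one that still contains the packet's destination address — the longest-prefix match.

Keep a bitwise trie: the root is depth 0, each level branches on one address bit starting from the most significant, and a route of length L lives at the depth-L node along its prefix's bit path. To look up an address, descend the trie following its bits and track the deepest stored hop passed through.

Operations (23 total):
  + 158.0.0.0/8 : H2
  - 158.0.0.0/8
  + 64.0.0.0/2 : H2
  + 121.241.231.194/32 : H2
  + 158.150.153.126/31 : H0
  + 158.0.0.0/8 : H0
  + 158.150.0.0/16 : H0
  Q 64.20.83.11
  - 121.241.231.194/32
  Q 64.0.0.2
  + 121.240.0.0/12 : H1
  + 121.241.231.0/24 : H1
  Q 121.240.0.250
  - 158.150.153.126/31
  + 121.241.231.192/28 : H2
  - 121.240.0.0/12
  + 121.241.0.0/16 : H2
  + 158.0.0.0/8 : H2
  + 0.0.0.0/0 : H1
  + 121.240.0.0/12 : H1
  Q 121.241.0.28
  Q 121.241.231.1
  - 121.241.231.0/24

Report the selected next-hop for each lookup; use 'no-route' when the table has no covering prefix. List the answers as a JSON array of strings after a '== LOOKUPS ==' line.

Apply in order:
  add 158.0.0.0/8 -> H2 at depth 8
  del 158.0.0.0/8 (clear depth 8)
  add 64.0.0.0/2 -> H2 at depth 2
  add 121.241.231.194/32 -> H2 at depth 32
  add 158.150.153.126/31 -> H0 at depth 31
  add 158.0.0.0/8 -> H0 at depth 8
  add 158.150.0.0/16 -> H0 at depth 16
  ? 64.20.83.11  path d0:-→d1:-→d2:H2  best=H2
  del 121.241.231.194/32 (clear depth 32)
  ? 64.0.0.2  path d0:-→d1:-→d2:H2  best=H2
  add 121.240.0.0/12 -> H1 at depth 12
  add 121.241.231.0/24 -> H1 at depth 24
  ? 121.240.0.250  path d0:-→d1:-→d2:H2→d3:-→d4:-→d5:-→d6:-→d7:-→d8:-→d9:-→d10:-→d11:-→d12:H1→d13:-→d14:-→d15:-  best=H1
  del 158.150.153.126/31 (clear depth 31)
  add 121.241.231.192/28 -> H2 at depth 28
  del 121.240.0.0/12 (clear depth 12)
  add 121.241.0.0/16 -> H2 at depth 16
  add 158.0.0.0/8 -> H2 at depth 8
  add 0.0.0.0/0 -> H1 at depth 0
  add 121.240.0.0/12 -> H1 at depth 12
  ? 121.241.0.28  path d0:H1→d1:-→d2:H2→d3:-→d4:-→d5:-→d6:-→d7:-→d8:-→d9:-→d10:-→d11:-→d12:H1→d13:-→d14:-→d15:-→d16:H2  best=H2
  ? 121.241.231.1  path d0:H1→d1:-→d2:H2→d3:-→d4:-→d5:-→d6:-→d7:-→d8:-→d9:-→d10:-→d11:-→d12:H1→d13:-→d14:-→d15:-→d16:H2→d17:-→d18:-→d19:-→d20:-→d21:-→d22:-→d23:-→d24:H1  best=H1
  del 121.241.231.0/24 (clear depth 24)

== LOOKUPS ==
["H2","H2","H1","H2","H1"]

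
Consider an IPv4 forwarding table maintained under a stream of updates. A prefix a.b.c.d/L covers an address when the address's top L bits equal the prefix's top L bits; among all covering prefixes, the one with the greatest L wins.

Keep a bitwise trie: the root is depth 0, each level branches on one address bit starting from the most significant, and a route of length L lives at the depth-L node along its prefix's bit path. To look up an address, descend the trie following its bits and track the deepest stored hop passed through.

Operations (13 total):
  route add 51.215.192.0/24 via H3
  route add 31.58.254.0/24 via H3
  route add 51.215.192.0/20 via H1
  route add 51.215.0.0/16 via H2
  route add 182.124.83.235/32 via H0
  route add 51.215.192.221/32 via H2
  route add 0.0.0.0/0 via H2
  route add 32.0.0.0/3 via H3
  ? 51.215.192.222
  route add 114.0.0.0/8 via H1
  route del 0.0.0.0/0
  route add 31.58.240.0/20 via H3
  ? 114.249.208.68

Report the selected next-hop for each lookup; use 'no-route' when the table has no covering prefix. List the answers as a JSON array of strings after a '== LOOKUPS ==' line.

Apply in order:
  + 51.215.192.0/24 (H3) depth=24
  + 31.58.254.0/24 (H3) depth=24
  + 51.215.192.0/20 (H1) depth=20
  + 51.215.0.0/16 (H2) depth=16
  + 182.124.83.235/32 (H0) depth=32
  + 51.215.192.221/32 (H2) depth=32
  + 0.0.0.0/0 (H2) depth=0
  + 32.0.0.0/3 (H3) depth=3
  lookup 51.215.192.222: bits 001100111101011111000000110111 walk d0:H2→d1:-→d2:-→d3:H3→d4:-→d5:-→d6:-→d7:-→d8:-→d9:-→d10:-→d11:-→d12:-→d13:-→d14:-→d15:-→d16:H2→d17:-→d18:-→d19:-→d20:H1→d21:-→d22:-→d23:-→d24:H3→d25:-→d26:-→d27:-→d28:-→d29:-→d30:- -> H3
  + 114.0.0.0/8 (H1) depth=8
  del 0.0.0.0/0 (clear depth 0)
  + 31.58.240.0/20 (H3) depth=20
  lookup 114.249.208.68: bits 01110010 walk d0:-→d1:-→d2:-→d3:-→d4:-→d5:-→d6:-→d7:-→d8:H1 -> H1

== LOOKUPS ==
["H3","H1"]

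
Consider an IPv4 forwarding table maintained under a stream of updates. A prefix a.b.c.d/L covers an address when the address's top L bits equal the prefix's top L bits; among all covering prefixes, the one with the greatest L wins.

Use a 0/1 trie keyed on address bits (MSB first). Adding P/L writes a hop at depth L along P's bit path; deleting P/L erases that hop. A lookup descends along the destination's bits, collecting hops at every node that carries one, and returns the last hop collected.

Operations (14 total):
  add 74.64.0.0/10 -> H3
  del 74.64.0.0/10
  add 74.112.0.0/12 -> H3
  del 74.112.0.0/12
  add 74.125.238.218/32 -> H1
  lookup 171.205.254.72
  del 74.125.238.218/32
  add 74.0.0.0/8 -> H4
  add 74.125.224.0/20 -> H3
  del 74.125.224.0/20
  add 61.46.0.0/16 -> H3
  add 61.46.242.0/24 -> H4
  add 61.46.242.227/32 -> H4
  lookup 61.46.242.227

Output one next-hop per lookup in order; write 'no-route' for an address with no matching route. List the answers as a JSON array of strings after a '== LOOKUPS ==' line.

Process each operation:
  add 74.64.0.0/10 -> H3 at depth 10
  - 74.64.0.0/10 clear@10
  add 74.112.0.0/12 -> H3 at depth 12
  - 74.112.0.0/12 clear@12
  add 74.125.238.218/32 -> H1 at depth 32
  Q 171.205.254.72: descend ε ; hops seen [∅] ; pick no-route
  - 74.125.238.218/32 clear@32
  add 74.0.0.0/8 -> H4 at depth 8
  add 74.125.224.0/20 -> H3 at depth 20
  - 74.125.224.0/20 clear@20
  add 61.46.0.0/16 -> H3 at depth 16
  add 61.46.242.0/24 -> H4 at depth 24
  add 61.46.242.227/32 -> H4 at depth 32
  Q 61.46.242.227: descend 00111101001011101111001011100011 ; hops seen [H3,H4,H4] ; pick H4

== LOOKUPS ==
["no-route","H4"]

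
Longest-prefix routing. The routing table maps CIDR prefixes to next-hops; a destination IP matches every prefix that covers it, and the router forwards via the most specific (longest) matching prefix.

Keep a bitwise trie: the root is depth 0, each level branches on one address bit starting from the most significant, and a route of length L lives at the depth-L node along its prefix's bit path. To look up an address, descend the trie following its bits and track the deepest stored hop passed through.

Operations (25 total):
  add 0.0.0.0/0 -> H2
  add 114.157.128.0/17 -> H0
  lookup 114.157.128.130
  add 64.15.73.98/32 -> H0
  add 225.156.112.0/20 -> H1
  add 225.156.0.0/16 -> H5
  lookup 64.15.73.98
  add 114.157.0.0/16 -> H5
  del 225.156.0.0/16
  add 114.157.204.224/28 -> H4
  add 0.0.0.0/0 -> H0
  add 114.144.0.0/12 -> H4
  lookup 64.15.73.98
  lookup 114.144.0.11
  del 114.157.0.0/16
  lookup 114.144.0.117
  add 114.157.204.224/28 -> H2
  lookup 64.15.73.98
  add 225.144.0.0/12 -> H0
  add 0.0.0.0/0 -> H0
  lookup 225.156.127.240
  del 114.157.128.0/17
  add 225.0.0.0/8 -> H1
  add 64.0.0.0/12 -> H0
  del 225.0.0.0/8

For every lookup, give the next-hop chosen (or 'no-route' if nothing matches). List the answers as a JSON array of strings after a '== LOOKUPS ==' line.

Apply in order:
  add 0.0.0.0/0 -> H2 at depth 0
  add 114.157.128.0/17 -> H0 at depth 17
  lookup 114.157.128.130: bits 01110010100111011 walk d0:H2→d1:-→d2:-→d3:-→d4:-→d5:-→d6:-→d7:-→d8:-→d9:-→d10:-→d11:-→d12:-→d13:-→d14:-→d15:-→d16:-→d17:H0 -> H0
  add 64.15.73.98/32 -> H0 at depth 32
  add 225.156.112.0/20 -> H1 at depth 20
  add 225.156.0.0/16 -> H5 at depth 16
  lookup 64.15.73.98: bits 01000000000011110100100101100010 walk d0:H2→d1:-→d2:-→d3:-→d4:-→d5:-→d6:-→d7:-→d8:-→d9:-→d10:-→d11:-→d12:-→d13:-→d14:-→d15:-→d16:-→d17:-→d18:-→d19:-→d20:-→d21:-→d22:-→d23:-→d24:-→d25:-→d26:-→d27:-→d28:-→d29:-→d30:-→d31:-→d32:H0 -> H0
  add 114.157.0.0/16 -> H5 at depth 16
  - 225.156.0.0/16 clear@16
  add 114.157.204.224/28 -> H4 at depth 28
  add 0.0.0.0/0 -> H0 at depth 0
  add 114.144.0.0/12 -> H4 at depth 12
  lookup 64.15.73.98: bits 01000000000011110100100101100010 walk d0:H0→d1:-→d2:-→d3:-→d4:-→d5:-→d6:-→d7:-→d8:-→d9:-→d10:-→d11:-→d12:-→d13:-→d14:-→d15:-→d16:-→d17:-→d18:-→d19:-→d20:-→d21:-→d22:-→d23:-→d24:-→d25:-→d26:-→d27:-→d28:-→d29:-→d30:-→d31:-→d32:H0 -> H0
  lookup 114.144.0.11: bits 011100101001 walk d0:H0→d1:-→d2:-→d3:-→d4:-→d5:-→d6:-→d7:-→d8:-→d9:-→d10:-→d11:-→d12:H4 -> H4
  - 114.157.0.0/16 clear@16
  lookup 114.144.0.117: bits 011100101001 walk d0:H0→d1:-→d2:-→d3:-→d4:-→d5:-→d6:-→d7:-→d8:-→d9:-→d10:-→d11:-→d12:H4 -> H4
  add 114.157.204.224/28 -> H2 at depth 28
  lookup 64.15.73.98: bits 01000000000011110100100101100010 walk d0:H0→d1:-→d2:-→d3:-→d4:-→d5:-→d6:-→d7:-→d8:-→d9:-→d10:-→d11:-→d12:-→d13:-→d14:-→d15:-→d16:-→d17:-→d18:-→d19:-→d20:-→d21:-→d22:-→d23:-→d24:-→d25:-→d26:-→d27:-→d28:-→d29:-→d30:-→d31:-→d32:H0 -> H0
  add 225.144.0.0/12 -> H0 at depth 12
  add 0.0.0.0/0 -> H0 at depth 0
  lookup 225.156.127.240: bits 11100001100111000111 walk d0:H0→d1:-→d2:-→d3:-→d4:-→d5:-→d6:-→d7:-→d8:-→d9:-→d10:-→d11:-→d12:H0→d13:-→d14:-→d15:-→d16:-→d17:-→d18:-→d19:-→d20:H1 -> H1
  - 114.157.128.0/17 clear@17
  add 225.0.0.0/8 -> H1 at depth 8
  add 64.0.0.0/12 -> H0 at depth 12
  - 225.0.0.0/8 clear@8

== LOOKUPS ==
["H0","H0","H0","H4","H4","H0","H1"]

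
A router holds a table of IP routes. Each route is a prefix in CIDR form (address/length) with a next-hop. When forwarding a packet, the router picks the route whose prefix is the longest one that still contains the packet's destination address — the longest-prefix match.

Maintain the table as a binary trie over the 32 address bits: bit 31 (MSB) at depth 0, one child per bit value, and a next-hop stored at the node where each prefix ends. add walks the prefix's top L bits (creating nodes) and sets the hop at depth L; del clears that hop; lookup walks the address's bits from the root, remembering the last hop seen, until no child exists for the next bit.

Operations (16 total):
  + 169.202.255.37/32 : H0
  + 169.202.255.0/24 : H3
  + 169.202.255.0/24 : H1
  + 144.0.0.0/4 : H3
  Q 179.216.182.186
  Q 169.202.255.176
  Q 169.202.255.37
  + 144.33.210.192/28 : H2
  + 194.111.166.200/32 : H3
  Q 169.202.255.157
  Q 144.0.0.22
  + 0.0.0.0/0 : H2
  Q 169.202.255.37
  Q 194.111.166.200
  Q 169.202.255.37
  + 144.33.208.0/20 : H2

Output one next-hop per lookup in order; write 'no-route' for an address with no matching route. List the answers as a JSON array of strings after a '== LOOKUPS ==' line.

Apply in order:
  add 169.202.255.37/32 -> H0 at depth 32
  add 169.202.255.0/24 -> H3 at depth 24
  add 169.202.255.0/24 -> H1 at depth 24
  add 144.0.0.0/4 -> H3 at depth 4
  ? 179.216.182.186  path d0:-→d1:-→d2:-→d3:-  best=no-route
  ? 169.202.255.176  path d0:-→d1:-→d2:-→d3:-→d4:-→d5:-→d6:-→d7:-→d8:-→d9:-→d10:-→d11:-→d12:-→d13:-→d14:-→d15:-→d16:-→d17:-→d18:-→d19:-→d20:-→d21:-→d22:-→d23:-→d24:H1  best=H1
  ? 169.202.255.37  path d0:-→d1:-→d2:-→d3:-→d4:-→d5:-→d6:-→d7:-→d8:-→d9:-→d10:-→d11:-→d12:-→d13:-→d14:-→d15:-→d16:-→d17:-→d18:-→d19:-→d20:-→d21:-→d22:-→d23:-→d24:H1→d25:-→d26:-→d27:-→d28:-→d29:-→d30:-→d31:-→d32:H0  best=H0
  add 144.33.210.192/28 -> H2 at depth 28
  add 194.111.166.200/32 -> H3 at depth 32
  ? 169.202.255.157  path d0:-→d1:-→d2:-→d3:-→d4:-→d5:-→d6:-→d7:-→d8:-→d9:-→d10:-→d11:-→d12:-→d13:-→d14:-→d15:-→d16:-→d17:-→d18:-→d19:-→d20:-→d21:-→d22:-→d23:-→d24:H1  best=H1
  ? 144.0.0.22  path d0:-→d1:-→d2:-→d3:-→d4:H3→d5:-→d6:-→d7:-→d8:-→d9:-→d10:-  best=H3
  add 0.0.0.0/0 -> H2 at depth 0
  ? 169.202.255.37  path d0:H2→d1:-→d2:-→d3:-→d4:-→d5:-→d6:-→d7:-→d8:-→d9:-→d10:-→d11:-→d12:-→d13:-→d14:-→d15:-→d16:-→d17:-→d18:-→d19:-→d20:-→d21:-→d22:-→d23:-→d24:H1→d25:-→d26:-→d27:-→d28:-→d29:-→d30:-→d31:-→d32:H0  best=H0
  ? 194.111.166.200  path d0:H2→d1:-→d2:-→d3:-→d4:-→d5:-→d6:-→d7:-→d8:-→d9:-→d10:-→d11:-→d12:-→d13:-→d14:-→d15:-→d16:-→d17:-→d18:-→d19:-→d20:-→d21:-→d22:-→d23:-→d24:-→d25:-→d26:-→d27:-→d28:-→d29:-→d30:-→d31:-→d32:H3  best=H3
  ? 169.202.255.37  path d0:H2→d1:-→d2:-→d3:-→d4:-→d5:-→d6:-→d7:-→d8:-→d9:-→d10:-→d11:-→d12:-→d13:-→d14:-→d15:-→d16:-→d17:-→d18:-→d19:-→d20:-→d21:-→d22:-→d23:-→d24:H1→d25:-→d26:-→d27:-→d28:-→d29:-→d30:-→d31:-→d32:H0  best=H0
  add 144.33.208.0/20 -> H2 at depth 20

== LOOKUPS ==
["no-route","H1","H0","H1","H3","H0","H3","H0"]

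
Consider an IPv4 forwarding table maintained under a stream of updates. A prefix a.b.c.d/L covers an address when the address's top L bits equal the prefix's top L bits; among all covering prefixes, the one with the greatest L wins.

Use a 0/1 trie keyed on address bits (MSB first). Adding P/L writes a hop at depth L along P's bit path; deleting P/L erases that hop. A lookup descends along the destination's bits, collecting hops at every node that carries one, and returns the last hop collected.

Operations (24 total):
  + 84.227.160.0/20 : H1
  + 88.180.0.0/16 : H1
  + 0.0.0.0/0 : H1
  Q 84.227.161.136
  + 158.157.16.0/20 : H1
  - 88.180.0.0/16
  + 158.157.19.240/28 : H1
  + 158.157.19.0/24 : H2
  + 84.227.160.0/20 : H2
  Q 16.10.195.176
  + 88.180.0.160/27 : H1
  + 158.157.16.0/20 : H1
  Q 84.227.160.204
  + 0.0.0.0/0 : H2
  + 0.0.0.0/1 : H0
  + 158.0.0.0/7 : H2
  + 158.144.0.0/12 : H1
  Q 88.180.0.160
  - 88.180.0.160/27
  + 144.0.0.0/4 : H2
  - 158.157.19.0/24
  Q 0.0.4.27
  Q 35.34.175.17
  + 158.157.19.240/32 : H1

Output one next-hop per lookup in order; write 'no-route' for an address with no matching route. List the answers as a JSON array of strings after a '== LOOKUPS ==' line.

Apply in order:
  add 84.227.160.0/20 -> H1 at depth 20
  add 88.180.0.0/16 -> H1 at depth 16
  add 0.0.0.0/0 -> H1 at depth 0
  ? 84.227.161.136  path d0:H1→d1:-→d2:-→d3:-→d4:-→d5:-→d6:-→d7:-→d8:-→d9:-→d10:-→d11:-→d12:-→d13:-→d14:-→d15:-→d16:-→d17:-→d18:-→d19:-→d20:H1  best=H1
  add 158.157.16.0/20 -> H1 at depth 20
  del 88.180.0.0/16 (clear depth 16)
  add 158.157.19.240/28 -> H1 at depth 28
  add 158.157.19.0/24 -> H2 at depth 24
  add 84.227.160.0/20 -> H2 at depth 20
  ? 16.10.195.176  path d0:H1→d1:-  best=H1
  add 88.180.0.160/27 -> H1 at depth 27
  add 158.157.16.0/20 -> H1 at depth 20
  ? 84.227.160.204  path d0:H1→d1:-→d2:-→d3:-→d4:-→d5:-→d6:-→d7:-→d8:-→d9:-→d10:-→d11:-→d12:-→d13:-→d14:-→d15:-→d16:-→d17:-→d18:-→d19:-→d20:H2  best=H2
  add 0.0.0.0/0 -> H2 at depth 0
  add 0.0.0.0/1 -> H0 at depth 1
  add 158.0.0.0/7 -> H2 at depth 7
  add 158.144.0.0/12 -> H1 at depth 12
  ? 88.180.0.160  path d0:H2→d1:H0→d2:-→d3:-→d4:-→d5:-→d6:-→d7:-→d8:-→d9:-→d10:-→d11:-→d12:-→d13:-→d14:-→d15:-→d16:-→d17:-→d18:-→d19:-→d20:-→d21:-→d22:-→d23:-→d24:-→d25:-→d26:-→d27:H1  best=H1
  del 88.180.0.160/27 (clear depth 27)
  add 144.0.0.0/4 -> H2 at depth 4
  del 158.157.19.0/24 (clear depth 24)
  ? 0.0.4.27  path d0:H2→d1:H0  best=H0
  ? 35.34.175.17  path d0:H2→d1:H0  best=H0
  add 158.157.19.240/32 -> H1 at depth 32

== LOOKUPS ==
["H1","H1","H2","H1","H0","H0"]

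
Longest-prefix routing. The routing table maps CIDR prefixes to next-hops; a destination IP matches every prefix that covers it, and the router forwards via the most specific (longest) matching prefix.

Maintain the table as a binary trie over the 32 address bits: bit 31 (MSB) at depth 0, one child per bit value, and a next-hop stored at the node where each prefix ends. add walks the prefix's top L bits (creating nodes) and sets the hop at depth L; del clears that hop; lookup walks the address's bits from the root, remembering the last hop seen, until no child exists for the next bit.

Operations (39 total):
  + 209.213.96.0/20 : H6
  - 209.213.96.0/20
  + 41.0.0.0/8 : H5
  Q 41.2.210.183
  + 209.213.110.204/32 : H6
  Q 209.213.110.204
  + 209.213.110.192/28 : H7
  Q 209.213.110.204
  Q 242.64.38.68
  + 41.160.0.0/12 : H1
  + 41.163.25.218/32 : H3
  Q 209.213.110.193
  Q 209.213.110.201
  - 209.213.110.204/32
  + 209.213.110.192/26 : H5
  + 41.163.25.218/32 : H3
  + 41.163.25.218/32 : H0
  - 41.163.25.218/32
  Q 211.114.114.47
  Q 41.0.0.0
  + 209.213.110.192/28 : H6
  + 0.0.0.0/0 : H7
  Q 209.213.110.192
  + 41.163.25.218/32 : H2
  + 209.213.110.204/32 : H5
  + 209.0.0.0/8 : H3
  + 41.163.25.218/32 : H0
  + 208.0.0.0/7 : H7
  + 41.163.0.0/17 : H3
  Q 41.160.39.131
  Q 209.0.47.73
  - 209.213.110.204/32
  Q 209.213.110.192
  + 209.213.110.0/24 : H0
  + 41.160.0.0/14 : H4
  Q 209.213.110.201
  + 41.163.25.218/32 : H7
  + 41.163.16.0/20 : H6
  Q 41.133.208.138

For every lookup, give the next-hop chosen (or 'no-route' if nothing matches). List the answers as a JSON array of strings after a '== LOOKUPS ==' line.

Process each operation:
  add 209.213.96.0/20 -> H6 at depth 20
  del 209.213.96.0/20 (clear depth 20)
  add 41.0.0.0/8 -> H5 at depth 8
  lookup 41.2.210.183: bits 00101001 walk d0:-→d1:-→d2:-→d3:-→d4:-→d5:-→d6:-→d7:-→d8:H5 -> H5
  add 209.213.110.204/32 -> H6 at depth 32
  lookup 209.213.110.204: bits 11010001110101010110111011001100 walk d0:-→d1:-→d2:-→d3:-→d4:-→d5:-→d6:-→d7:-→d8:-→d9:-→d10:-→d11:-→d12:-→d13:-→d14:-→d15:-→d16:-→d17:-→d18:-→d19:-→d20:-→d21:-→d22:-→d23:-→d24:-→d25:-→d26:-→d27:-→d28:-→d29:-→d30:-→d31:-→d32:H6 -> H6
  add 209.213.110.192/28 -> H7 at depth 28
  lookup 209.213.110.204: bits 11010001110101010110111011001100 walk d0:-→d1:-→d2:-→d3:-→d4:-→d5:-→d6:-→d7:-→d8:-→d9:-→d10:-→d11:-→d12:-→d13:-→d14:-→d15:-→d16:-→d17:-→d18:-→d19:-→d20:-→d21:-→d22:-→d23:-→d24:-→d25:-→d26:-→d27:-→d28:H7→d29:-→d30:-→d31:-→d32:H6 -> H6
  lookup 242.64.38.68: bits 11 walk d0:-→d1:-→d2:- -> no-route
  add 41.160.0.0/12 -> H1 at depth 12
  add 41.163.25.218/32 -> H3 at depth 32
  lookup 209.213.110.193: bits 1101000111010101011011101100 walk d0:-→d1:-→d2:-→d3:-→d4:-→d5:-→d6:-→d7:-→d8:-→d9:-→d10:-→d11:-→d12:-→d13:-→d14:-→d15:-→d16:-→d17:-→d18:-→d19:-→d20:-→d21:-→d22:-→d23:-→d24:-→d25:-→d26:-→d27:-→d28:H7 -> H7
  lookup 209.213.110.201: bits 11010001110101010110111011001 walk d0:-→d1:-→d2:-→d3:-→d4:-→d5:-→d6:-→d7:-→d8:-→d9:-→d10:-→d11:-→d12:-→d13:-→d14:-→d15:-→d16:-→d17:-→d18:-→d19:-→d20:-→d21:-→d22:-→d23:-→d24:-→d25:-→d26:-→d27:-→d28:H7→d29:- -> H7
  del 209.213.110.204/32 (clear depth 32)
  add 209.213.110.192/26 -> H5 at depth 26
  add 41.163.25.218/32 -> H3 at depth 32
  add 41.163.25.218/32 -> H0 at depth 32
  del 41.163.25.218/32 (clear depth 32)
  lookup 211.114.114.47: bits 110100 walk d0:-→d1:-→d2:-→d3:-→d4:-→d5:-→d6:- -> no-route
  lookup 41.0.0.0: bits 00101001 walk d0:-→d1:-→d2:-→d3:-→d4:-→d5:-→d6:-→d7:-→d8:H5 -> H5
  add 209.213.110.192/28 -> H6 at depth 28
  add 0.0.0.0/0 -> H7 at depth 0
  lookup 209.213.110.192: bits 1101000111010101011011101100 walk d0:H7→d1:-→d2:-→d3:-→d4:-→d5:-→d6:-→d7:-→d8:-→d9:-→d10:-→d11:-→d12:-→d13:-→d14:-→d15:-→d16:-→d17:-→d18:-→d19:-→d20:-→d21:-→d22:-→d23:-→d24:-→d25:-→d26:H5→d27:-→d28:H6 -> H6
  add 41.163.25.218/32 -> H2 at depth 32
  add 209.213.110.204/32 -> H5 at depth 32
  add 209.0.0.0/8 -> H3 at depth 8
  add 41.163.25.218/32 -> H0 at depth 32
  add 208.0.0.0/7 -> H7 at depth 7
  add 41.163.0.0/17 -> H3 at depth 17
  lookup 41.160.39.131: bits 00101001101000 walk d0:H7→d1:-→d2:-→d3:-→d4:-→d5:-→d6:-→d7:-→d8:H5→d9:-→d10:-→d11:-→d12:H1→d13:-→d14:- -> H1
  lookup 209.0.47.73: bits 11010001 walk d0:H7→d1:-→d2:-→d3:-→d4:-→d5:-→d6:-→d7:H7→d8:H3 -> H3
  del 209.213.110.204/32 (clear depth 32)
  lookup 209.213.110.192: bits 1101000111010101011011101100 walk d0:H7→d1:-→d2:-→d3:-→d4:-→d5:-→d6:-→d7:H7→d8:H3→d9:-→d10:-→d11:-→d12:-→d13:-→d14:-→d15:-→d16:-→d17:-→d18:-→d19:-→d20:-→d21:-→d22:-→d23:-→d24:-→d25:-→d26:H5→d27:-→d28:H6 -> H6
  add 209.213.110.0/24 -> H0 at depth 24
  add 41.160.0.0/14 -> H4 at depth 14
  lookup 209.213.110.201: bits 11010001110101010110111011001 walk d0:H7→d1:-→d2:-→d3:-→d4:-→d5:-→d6:-→d7:H7→d8:H3→d9:-→d10:-→d11:-→d12:-→d13:-→d14:-→d15:-→d16:-→d17:-→d18:-→d19:-→d20:-→d21:-→d22:-→d23:-→d24:H0→d25:-→d26:H5→d27:-→d28:H6→d29:- -> H6
  add 41.163.25.218/32 -> H7 at depth 32
  add 41.163.16.0/20 -> H6 at depth 20
  lookup 41.133.208.138: bits 0010100110 walk d0:H7→d1:-→d2:-→d3:-→d4:-→d5:-→d6:-→d7:-→d8:H5→d9:-→d10:- -> H5

== LOOKUPS ==
["H5","H6","H6","no-route","H7","H7","no-route","H5","H6","H1","H3","H6","H6","H5"]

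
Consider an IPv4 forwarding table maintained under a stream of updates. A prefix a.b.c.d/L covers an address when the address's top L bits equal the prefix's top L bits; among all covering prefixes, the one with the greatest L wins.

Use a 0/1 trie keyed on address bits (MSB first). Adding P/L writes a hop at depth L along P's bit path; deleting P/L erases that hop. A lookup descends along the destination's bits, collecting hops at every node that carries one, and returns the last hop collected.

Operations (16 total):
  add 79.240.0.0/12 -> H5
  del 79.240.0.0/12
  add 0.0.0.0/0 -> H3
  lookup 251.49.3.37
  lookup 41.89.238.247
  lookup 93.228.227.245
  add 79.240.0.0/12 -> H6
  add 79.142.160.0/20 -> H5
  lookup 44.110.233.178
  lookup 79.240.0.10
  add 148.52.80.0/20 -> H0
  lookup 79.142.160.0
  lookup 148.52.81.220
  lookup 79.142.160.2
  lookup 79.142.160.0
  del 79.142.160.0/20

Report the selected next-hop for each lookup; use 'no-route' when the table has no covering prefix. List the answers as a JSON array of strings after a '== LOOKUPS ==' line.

Trace:
  add 79.240.0.0/12 -> H5 at depth 12
  del 79.240.0.0/12 (clear depth 12)
  add 0.0.0.0/0 -> H3 at depth 0
  lookup 251.49.3.37: bits ε walk d0:H3 -> H3
  lookup 41.89.238.247: bits 0 walk d0:H3→d1:- -> H3
  lookup 93.228.227.245: bits 010 walk d0:H3→d1:-→d2:-→d3:- -> H3
  add 79.240.0.0/12 -> H6 at depth 12
  add 79.142.160.0/20 -> H5 at depth 20
  lookup 44.110.233.178: bits 0 walk d0:H3→d1:- -> H3
  lookup 79.240.0.10: bits 010011111111 walk d0:H3→d1:-→d2:-→d3:-→d4:-→d5:-→d6:-→d7:-→d8:-→d9:-→d10:-→d11:-→d12:H6 -> H6
  add 148.52.80.0/20 -> H0 at depth 20
  lookup 79.142.160.0: bits 01001111100011101010 walk d0:H3→d1:-→d2:-→d3:-→d4:-→d5:-→d6:-→d7:-→d8:-→d9:-→d10:-→d11:-→d12:-→d13:-→d14:-→d15:-→d16:-→d17:-→d18:-→d19:-→d20:H5 -> H5
  lookup 148.52.81.220: bits 10010100001101000101 walk d0:H3→d1:-→d2:-→d3:-→d4:-→d5:-→d6:-→d7:-→d8:-→d9:-→d10:-→d11:-→d12:-→d13:-→d14:-→d15:-→d16:-→d17:-→d18:-→d19:-→d20:H0 -> H0
  lookup 79.142.160.2: bits 01001111100011101010 walk d0:H3→d1:-→d2:-→d3:-→d4:-→d5:-→d6:-→d7:-→d8:-→d9:-→d10:-→d11:-→d12:-→d13:-→d14:-→d15:-→d16:-→d17:-→d18:-→d19:-→d20:H5 -> H5
  lookup 79.142.160.0: bits 01001111100011101010 walk d0:H3→d1:-→d2:-→d3:-→d4:-→d5:-→d6:-→d7:-→d8:-→d9:-→d10:-→d11:-→d12:-→d13:-→d14:-→d15:-→d16:-→d17:-→d18:-→d19:-→d20:H5 -> H5
  del 79.142.160.0/20 (clear depth 20)

== LOOKUPS ==
["H3","H3","H3","H3","H6","H5","H0","H5","H5"]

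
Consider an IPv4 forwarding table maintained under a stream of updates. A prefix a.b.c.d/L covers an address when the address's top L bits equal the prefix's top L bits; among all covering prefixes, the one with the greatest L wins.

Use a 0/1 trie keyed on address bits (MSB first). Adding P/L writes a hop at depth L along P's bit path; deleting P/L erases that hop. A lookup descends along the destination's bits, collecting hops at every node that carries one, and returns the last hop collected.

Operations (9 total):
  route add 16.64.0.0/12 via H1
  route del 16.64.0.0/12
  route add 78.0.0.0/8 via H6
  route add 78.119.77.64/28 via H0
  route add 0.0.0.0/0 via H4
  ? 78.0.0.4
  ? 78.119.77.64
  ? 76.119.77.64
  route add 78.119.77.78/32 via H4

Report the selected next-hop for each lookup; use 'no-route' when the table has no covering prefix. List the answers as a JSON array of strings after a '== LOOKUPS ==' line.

Apply in order:
  add 16.64.0.0/12 -> H1 at depth 12
  del 16.64.0.0/12 (clear depth 12)
  add 78.0.0.0/8 -> H6 at depth 8
  add 78.119.77.64/28 -> H0 at depth 28
  add 0.0.0.0/0 -> H4 at depth 0
  Q 78.0.0.4: descend 010011100 ; hops seen [H4,H6] ; pick H6
  Q 78.119.77.64: descend 0100111001110111010011010100 ; hops seen [H4,H6,H0] ; pick H0
  Q 76.119.77.64: descend 010011 ; hops seen [H4] ; pick H4
  add 78.119.77.78/32 -> H4 at depth 32

== LOOKUPS ==
["H6","H0","H4"]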